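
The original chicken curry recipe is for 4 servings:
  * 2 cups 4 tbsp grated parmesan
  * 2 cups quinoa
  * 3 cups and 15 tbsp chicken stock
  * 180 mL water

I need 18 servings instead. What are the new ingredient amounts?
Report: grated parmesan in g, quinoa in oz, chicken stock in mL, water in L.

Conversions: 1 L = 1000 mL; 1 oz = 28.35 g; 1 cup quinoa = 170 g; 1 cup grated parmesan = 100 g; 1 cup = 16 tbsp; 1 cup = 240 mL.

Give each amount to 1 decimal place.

Scaling factor: 18/4 = 9/2 = 4.5.
grated parmesan: (2 cup + 4 tbsp = 2.25 cup) × 9/2 × 100 g/cup = 1012.5 g
quinoa: 2 cup × 9/2 × 170 g/cup ÷ 28.35 g/oz ≈ 54.0 oz
chicken stock: (3 cup + 15 tbsp = 3.9375 cup) × 9/2 × 240 mL/cup = 4252.5 mL
water: 180 mL × 9/2 ÷ 1000 mL/L ≈ 0.8 L

grated parmesan: 1012.5 g; quinoa: 54.0 oz; chicken stock: 4252.5 mL; water: 0.8 L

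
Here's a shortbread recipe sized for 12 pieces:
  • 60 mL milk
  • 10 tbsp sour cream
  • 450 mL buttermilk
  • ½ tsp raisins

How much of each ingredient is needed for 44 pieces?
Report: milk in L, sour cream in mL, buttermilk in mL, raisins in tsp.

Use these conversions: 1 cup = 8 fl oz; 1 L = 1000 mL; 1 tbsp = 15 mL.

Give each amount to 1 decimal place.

milk: 0.2 L; sour cream: 550.0 mL; buttermilk: 1650.0 mL; raisins: 1.8 tsp

Scaling factor: 44/12 = 11/3.
milk: 60 mL × 11/3 ÷ 1000 mL/L ≈ 0.2 L
sour cream: 10 tbsp × 11/3 × 15 mL/tbsp = 550.0 mL
buttermilk: 450 mL × 11/3 = 1650.0 mL
raisins: 0.5 tsp × 11/3 ≈ 1.8 tsp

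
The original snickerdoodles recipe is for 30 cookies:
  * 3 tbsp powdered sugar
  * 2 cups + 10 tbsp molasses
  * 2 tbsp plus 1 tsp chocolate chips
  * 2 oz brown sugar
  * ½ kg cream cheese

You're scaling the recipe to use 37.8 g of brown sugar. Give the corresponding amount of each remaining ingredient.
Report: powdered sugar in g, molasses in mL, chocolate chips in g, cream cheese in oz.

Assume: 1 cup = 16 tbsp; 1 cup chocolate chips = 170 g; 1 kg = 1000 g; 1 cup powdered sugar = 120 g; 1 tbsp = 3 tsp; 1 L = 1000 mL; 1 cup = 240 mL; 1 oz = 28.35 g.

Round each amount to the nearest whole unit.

powdered sugar: 15 g; molasses: 420 mL; chocolate chips: 17 g; cream cheese: 12 oz

The original recipe has 56.7 g of brown sugar, so the scaling factor is 37.8 ÷ 56.7 = 2/3.
powdered sugar: 3 tbsp × 2/3 ÷ 16 tbsp/cup × 120 g/cup = 15 g
molasses: (2 cup + 10 tbsp = 2.625 cup) × 2/3 × 240 mL/cup = 420 mL
chocolate chips: (2 tbsp + 1 tsp = 7/3 tbsp) × 2/3 ÷ 16 tbsp/cup × 170 g/cup ≈ 17 g
cream cheese: 0.5 kg × 2/3 × 1000 g/kg ÷ 28.35 g/oz ≈ 12 oz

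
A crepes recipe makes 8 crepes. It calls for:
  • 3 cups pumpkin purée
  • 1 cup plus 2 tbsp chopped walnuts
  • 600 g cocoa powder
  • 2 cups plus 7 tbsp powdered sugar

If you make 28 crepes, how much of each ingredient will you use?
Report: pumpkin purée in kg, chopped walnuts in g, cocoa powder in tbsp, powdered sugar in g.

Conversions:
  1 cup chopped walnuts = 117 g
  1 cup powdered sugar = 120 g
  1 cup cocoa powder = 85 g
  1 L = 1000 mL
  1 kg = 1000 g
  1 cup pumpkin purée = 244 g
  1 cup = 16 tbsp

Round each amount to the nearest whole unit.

Scaling factor: 28/8 = 7/2 = 3.5.
pumpkin purée: 3 cup × 7/2 × 244 g/cup ÷ 1000 g/kg ≈ 3 kg
chopped walnuts: (1 cup + 2 tbsp = 1.125 cup) × 7/2 × 117 g/cup ≈ 461 g
cocoa powder: 600 g × 7/2 ÷ 85 g/cup × 16 tbsp/cup ≈ 395 tbsp
powdered sugar: (2 cup + 7 tbsp = 2.4375 cup) × 7/2 × 120 g/cup ≈ 1024 g

pumpkin purée: 3 kg; chopped walnuts: 461 g; cocoa powder: 395 tbsp; powdered sugar: 1024 g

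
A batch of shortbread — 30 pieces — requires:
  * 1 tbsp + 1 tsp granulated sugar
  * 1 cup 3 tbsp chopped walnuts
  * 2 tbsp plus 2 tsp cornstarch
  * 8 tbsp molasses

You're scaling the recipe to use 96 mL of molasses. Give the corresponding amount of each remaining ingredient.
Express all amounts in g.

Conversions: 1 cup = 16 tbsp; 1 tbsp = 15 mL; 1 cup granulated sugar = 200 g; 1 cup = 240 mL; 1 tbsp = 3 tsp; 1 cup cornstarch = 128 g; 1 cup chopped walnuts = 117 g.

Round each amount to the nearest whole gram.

granulated sugar: 13 g; chopped walnuts: 111 g; cornstarch: 17 g

The original recipe has 120 mL of molasses, so the scaling factor is 96 ÷ 120 = 4/5 = 0.8.
granulated sugar: (1 tbsp + 1 tsp = 4/3 tbsp) × 4/5 ÷ 16 tbsp/cup × 200 g/cup ≈ 13 g
chopped walnuts: (1 cup + 3 tbsp = 1.1875 cup) × 4/5 × 117 g/cup ≈ 111 g
cornstarch: (2 tbsp + 2 tsp = 8/3 tbsp) × 4/5 ÷ 16 tbsp/cup × 128 g/cup ≈ 17 g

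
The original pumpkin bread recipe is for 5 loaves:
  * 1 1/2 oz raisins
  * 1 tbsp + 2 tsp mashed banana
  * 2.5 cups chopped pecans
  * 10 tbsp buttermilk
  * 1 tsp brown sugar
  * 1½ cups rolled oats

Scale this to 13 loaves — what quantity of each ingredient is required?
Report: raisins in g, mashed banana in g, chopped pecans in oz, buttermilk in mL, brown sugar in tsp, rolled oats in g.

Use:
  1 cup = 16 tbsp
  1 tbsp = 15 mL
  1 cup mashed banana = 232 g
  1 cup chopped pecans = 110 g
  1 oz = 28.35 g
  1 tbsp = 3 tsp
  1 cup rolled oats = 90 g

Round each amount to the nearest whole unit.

Scaling factor: 13/5 = 2.6.
raisins: 1.5 oz × 13/5 × 28.35 g/oz ≈ 111 g
mashed banana: (1 tbsp + 2 tsp = 5/3 tbsp) × 13/5 ÷ 16 tbsp/cup × 232 g/cup ≈ 63 g
chopped pecans: 2.5 cup × 13/5 × 110 g/cup ÷ 28.35 g/oz ≈ 25 oz
buttermilk: 10 tbsp × 13/5 × 15 mL/tbsp = 390 mL
brown sugar: 1 tsp × 13/5 ≈ 3 tsp
rolled oats: 1.5 cup × 13/5 × 90 g/cup = 351 g

raisins: 111 g; mashed banana: 63 g; chopped pecans: 25 oz; buttermilk: 390 mL; brown sugar: 3 tsp; rolled oats: 351 g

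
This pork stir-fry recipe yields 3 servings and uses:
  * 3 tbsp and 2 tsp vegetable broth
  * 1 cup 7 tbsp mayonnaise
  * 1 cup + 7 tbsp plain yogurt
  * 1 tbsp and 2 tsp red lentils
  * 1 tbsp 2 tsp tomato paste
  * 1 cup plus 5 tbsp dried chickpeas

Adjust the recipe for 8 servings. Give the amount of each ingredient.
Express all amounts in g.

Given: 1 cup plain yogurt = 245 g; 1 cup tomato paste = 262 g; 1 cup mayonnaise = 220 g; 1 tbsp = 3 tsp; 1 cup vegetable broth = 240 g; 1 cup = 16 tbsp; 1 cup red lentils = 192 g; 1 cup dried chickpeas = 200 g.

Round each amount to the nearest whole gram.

vegetable broth: 147 g; mayonnaise: 843 g; plain yogurt: 939 g; red lentils: 53 g; tomato paste: 73 g; dried chickpeas: 700 g

Scaling factor: 8/3.
vegetable broth: (3 tbsp + 2 tsp = 11/3 tbsp) × 8/3 ÷ 16 tbsp/cup × 240 g/cup ≈ 147 g
mayonnaise: (1 cup + 7 tbsp = 1.4375 cup) × 8/3 × 220 g/cup ≈ 843 g
plain yogurt: (1 cup + 7 tbsp = 1.4375 cup) × 8/3 × 245 g/cup ≈ 939 g
red lentils: (1 tbsp + 2 tsp = 5/3 tbsp) × 8/3 ÷ 16 tbsp/cup × 192 g/cup ≈ 53 g
tomato paste: (1 tbsp + 2 tsp = 5/3 tbsp) × 8/3 ÷ 16 tbsp/cup × 262 g/cup ≈ 73 g
dried chickpeas: (1 cup + 5 tbsp = 1.3125 cup) × 8/3 × 200 g/cup = 700 g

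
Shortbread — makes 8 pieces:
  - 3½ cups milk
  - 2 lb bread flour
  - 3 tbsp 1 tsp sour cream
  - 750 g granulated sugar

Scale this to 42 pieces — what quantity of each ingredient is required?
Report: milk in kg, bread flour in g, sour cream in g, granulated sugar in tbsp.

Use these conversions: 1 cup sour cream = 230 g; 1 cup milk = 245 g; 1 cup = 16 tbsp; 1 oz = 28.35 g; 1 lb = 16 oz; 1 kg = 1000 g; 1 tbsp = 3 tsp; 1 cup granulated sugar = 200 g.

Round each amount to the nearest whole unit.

milk: 5 kg; bread flour: 4763 g; sour cream: 252 g; granulated sugar: 315 tbsp

Scaling factor: 42/8 = 21/4 = 5.25.
milk: 3.5 cup × 21/4 × 245 g/cup ÷ 1000 g/kg ≈ 5 kg
bread flour: 2 lb × 21/4 × 16 oz/lb × 28.35 g/oz ≈ 4763 g
sour cream: (3 tbsp + 1 tsp = 10/3 tbsp) × 21/4 ÷ 16 tbsp/cup × 230 g/cup ≈ 252 g
granulated sugar: 750 g × 21/4 ÷ 200 g/cup × 16 tbsp/cup = 315 tbsp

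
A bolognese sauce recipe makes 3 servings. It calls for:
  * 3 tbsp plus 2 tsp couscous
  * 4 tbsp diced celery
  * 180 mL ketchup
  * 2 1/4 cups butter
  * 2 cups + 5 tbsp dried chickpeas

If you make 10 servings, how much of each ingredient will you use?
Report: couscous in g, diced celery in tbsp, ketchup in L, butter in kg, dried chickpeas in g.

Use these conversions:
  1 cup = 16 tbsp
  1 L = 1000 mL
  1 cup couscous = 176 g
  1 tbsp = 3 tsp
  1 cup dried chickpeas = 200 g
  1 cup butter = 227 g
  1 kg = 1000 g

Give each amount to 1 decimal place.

couscous: 134.4 g; diced celery: 13.3 tbsp; ketchup: 0.6 L; butter: 1.7 kg; dried chickpeas: 1541.7 g

Scaling factor: 10/3.
couscous: (3 tbsp + 2 tsp = 11/3 tbsp) × 10/3 ÷ 16 tbsp/cup × 176 g/cup ≈ 134.4 g
diced celery: 4 tbsp × 10/3 ≈ 13.3 tbsp
ketchup: 180 mL × 10/3 ÷ 1000 mL/L = 0.6 L
butter: 2.25 cup × 10/3 × 227 g/cup ÷ 1000 g/kg ≈ 1.7 kg
dried chickpeas: (2 cup + 5 tbsp = 2.3125 cup) × 10/3 × 200 g/cup ≈ 1541.7 g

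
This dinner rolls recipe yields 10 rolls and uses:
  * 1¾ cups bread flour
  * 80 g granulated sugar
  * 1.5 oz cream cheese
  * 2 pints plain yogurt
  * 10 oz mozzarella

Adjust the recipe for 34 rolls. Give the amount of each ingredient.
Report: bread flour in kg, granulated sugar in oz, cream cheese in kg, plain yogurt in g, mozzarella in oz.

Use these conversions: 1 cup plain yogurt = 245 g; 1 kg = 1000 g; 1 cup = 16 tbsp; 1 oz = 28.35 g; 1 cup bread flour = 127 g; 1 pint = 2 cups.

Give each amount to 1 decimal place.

Scaling factor: 34/10 = 17/5 = 3.4.
bread flour: 1.75 cup × 17/5 × 127 g/cup ÷ 1000 g/kg ≈ 0.8 kg
granulated sugar: 80 g × 17/5 ÷ 28.35 g/oz ≈ 9.6 oz
cream cheese: 1.5 oz × 17/5 × 28.35 g/oz ÷ 1000 g/kg ≈ 0.1 kg
plain yogurt: 2 pint × 17/5 × 2 cup/pint × 245 g/cup = 3332.0 g
mozzarella: 10 oz × 17/5 = 34.0 oz

bread flour: 0.8 kg; granulated sugar: 9.6 oz; cream cheese: 0.1 kg; plain yogurt: 3332.0 g; mozzarella: 34.0 oz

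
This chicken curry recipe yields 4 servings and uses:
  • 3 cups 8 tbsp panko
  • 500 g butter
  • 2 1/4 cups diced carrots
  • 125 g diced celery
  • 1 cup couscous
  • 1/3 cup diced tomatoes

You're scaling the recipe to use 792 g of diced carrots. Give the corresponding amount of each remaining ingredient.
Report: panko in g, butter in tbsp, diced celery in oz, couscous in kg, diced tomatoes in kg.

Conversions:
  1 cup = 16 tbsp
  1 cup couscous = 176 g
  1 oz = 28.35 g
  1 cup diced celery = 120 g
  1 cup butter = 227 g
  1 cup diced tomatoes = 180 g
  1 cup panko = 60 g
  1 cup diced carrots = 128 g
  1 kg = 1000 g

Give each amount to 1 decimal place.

The original recipe has 288 g of diced carrots, so the scaling factor is 792 ÷ 288 = 11/4 = 2.75.
panko: (3 cup + 8 tbsp = 3.5 cup) × 11/4 × 60 g/cup = 577.5 g
butter: 500 g × 11/4 ÷ 227 g/cup × 16 tbsp/cup ≈ 96.9 tbsp
diced celery: 125 g × 11/4 ÷ 28.35 g/oz ≈ 12.1 oz
couscous: 1 cup × 11/4 × 176 g/cup ÷ 1000 g/kg ≈ 0.5 kg
diced tomatoes: 1/3 cup × 11/4 × 180 g/cup ÷ 1000 g/kg ≈ 0.2 kg

panko: 577.5 g; butter: 96.9 tbsp; diced celery: 12.1 oz; couscous: 0.5 kg; diced tomatoes: 0.2 kg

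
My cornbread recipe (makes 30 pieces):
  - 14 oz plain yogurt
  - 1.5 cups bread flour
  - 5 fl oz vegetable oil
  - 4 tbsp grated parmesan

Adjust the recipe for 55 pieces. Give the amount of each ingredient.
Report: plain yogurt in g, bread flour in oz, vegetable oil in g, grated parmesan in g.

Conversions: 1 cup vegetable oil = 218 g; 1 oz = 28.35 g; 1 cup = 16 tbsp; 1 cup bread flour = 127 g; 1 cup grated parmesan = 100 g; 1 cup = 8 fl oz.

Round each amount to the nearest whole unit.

Scaling factor: 55/30 = 11/6.
plain yogurt: 14 oz × 11/6 × 28.35 g/oz ≈ 728 g
bread flour: 1.5 cup × 11/6 × 127 g/cup ÷ 28.35 g/oz ≈ 12 oz
vegetable oil: 5 fl oz × 11/6 ÷ 8 fl oz/cup × 218 g/cup ≈ 250 g
grated parmesan: 4 tbsp × 11/6 ÷ 16 tbsp/cup × 100 g/cup ≈ 46 g

plain yogurt: 728 g; bread flour: 12 oz; vegetable oil: 250 g; grated parmesan: 46 g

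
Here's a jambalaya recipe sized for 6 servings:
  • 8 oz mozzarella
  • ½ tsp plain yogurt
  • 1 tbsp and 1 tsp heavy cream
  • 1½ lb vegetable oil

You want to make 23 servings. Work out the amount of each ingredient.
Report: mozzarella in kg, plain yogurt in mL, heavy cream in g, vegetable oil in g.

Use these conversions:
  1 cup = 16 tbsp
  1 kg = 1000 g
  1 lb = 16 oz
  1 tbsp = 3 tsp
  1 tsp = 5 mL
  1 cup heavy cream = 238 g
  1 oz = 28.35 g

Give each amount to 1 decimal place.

Scaling factor: 23/6.
mozzarella: 8 oz × 23/6 × 28.35 g/oz ÷ 1000 g/kg ≈ 0.9 kg
plain yogurt: 0.5 tsp × 23/6 × 5 mL/tsp ≈ 9.6 mL
heavy cream: (1 tbsp + 1 tsp = 4/3 tbsp) × 23/6 ÷ 16 tbsp/cup × 238 g/cup ≈ 76.0 g
vegetable oil: 1.5 lb × 23/6 × 16 oz/lb × 28.35 g/oz = 2608.2 g

mozzarella: 0.9 kg; plain yogurt: 9.6 mL; heavy cream: 76.0 g; vegetable oil: 2608.2 g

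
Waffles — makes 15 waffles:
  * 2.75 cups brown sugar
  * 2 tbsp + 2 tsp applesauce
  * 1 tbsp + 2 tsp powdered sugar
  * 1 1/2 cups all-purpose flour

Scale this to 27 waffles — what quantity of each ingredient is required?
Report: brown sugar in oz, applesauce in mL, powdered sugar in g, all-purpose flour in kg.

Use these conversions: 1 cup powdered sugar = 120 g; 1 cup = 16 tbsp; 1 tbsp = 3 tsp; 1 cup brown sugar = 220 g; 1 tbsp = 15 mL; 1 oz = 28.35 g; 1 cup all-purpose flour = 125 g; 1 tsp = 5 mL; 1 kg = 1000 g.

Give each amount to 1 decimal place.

brown sugar: 38.4 oz; applesauce: 72.0 mL; powdered sugar: 22.5 g; all-purpose flour: 0.3 kg

Scaling factor: 27/15 = 9/5 = 1.8.
brown sugar: 2.75 cup × 9/5 × 220 g/cup ÷ 28.35 g/oz ≈ 38.4 oz
applesauce: (2 tbsp + 2 tsp = 8/3 tbsp) × 9/5 × 15 mL/tbsp = 72.0 mL
powdered sugar: (1 tbsp + 2 tsp = 5/3 tbsp) × 9/5 ÷ 16 tbsp/cup × 120 g/cup = 22.5 g
all-purpose flour: 1.5 cup × 9/5 × 125 g/cup ÷ 1000 g/kg ≈ 0.3 kg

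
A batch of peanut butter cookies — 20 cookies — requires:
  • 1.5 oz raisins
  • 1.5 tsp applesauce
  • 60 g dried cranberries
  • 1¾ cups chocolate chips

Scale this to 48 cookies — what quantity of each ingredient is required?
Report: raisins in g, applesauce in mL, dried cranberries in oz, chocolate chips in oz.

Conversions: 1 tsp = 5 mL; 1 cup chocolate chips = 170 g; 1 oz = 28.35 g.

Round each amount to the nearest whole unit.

raisins: 102 g; applesauce: 18 mL; dried cranberries: 5 oz; chocolate chips: 25 oz

Scaling factor: 48/20 = 12/5 = 2.4.
raisins: 1.5 oz × 12/5 × 28.35 g/oz ≈ 102 g
applesauce: 1.5 tsp × 12/5 × 5 mL/tsp = 18 mL
dried cranberries: 60 g × 12/5 ÷ 28.35 g/oz ≈ 5 oz
chocolate chips: 1.75 cup × 12/5 × 170 g/cup ÷ 28.35 g/oz ≈ 25 oz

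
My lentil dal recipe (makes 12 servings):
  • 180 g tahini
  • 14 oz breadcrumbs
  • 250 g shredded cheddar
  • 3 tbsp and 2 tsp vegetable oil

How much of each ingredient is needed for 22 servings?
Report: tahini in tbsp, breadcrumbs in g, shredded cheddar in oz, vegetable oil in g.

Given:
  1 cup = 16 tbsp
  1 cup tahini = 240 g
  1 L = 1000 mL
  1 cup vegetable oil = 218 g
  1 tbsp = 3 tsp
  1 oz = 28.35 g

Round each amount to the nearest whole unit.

tahini: 22 tbsp; breadcrumbs: 728 g; shredded cheddar: 16 oz; vegetable oil: 92 g

Scaling factor: 22/12 = 11/6.
tahini: 180 g × 11/6 ÷ 240 g/cup × 16 tbsp/cup = 22 tbsp
breadcrumbs: 14 oz × 11/6 × 28.35 g/oz ≈ 728 g
shredded cheddar: 250 g × 11/6 ÷ 28.35 g/oz ≈ 16 oz
vegetable oil: (3 tbsp + 2 tsp = 11/3 tbsp) × 11/6 ÷ 16 tbsp/cup × 218 g/cup ≈ 92 g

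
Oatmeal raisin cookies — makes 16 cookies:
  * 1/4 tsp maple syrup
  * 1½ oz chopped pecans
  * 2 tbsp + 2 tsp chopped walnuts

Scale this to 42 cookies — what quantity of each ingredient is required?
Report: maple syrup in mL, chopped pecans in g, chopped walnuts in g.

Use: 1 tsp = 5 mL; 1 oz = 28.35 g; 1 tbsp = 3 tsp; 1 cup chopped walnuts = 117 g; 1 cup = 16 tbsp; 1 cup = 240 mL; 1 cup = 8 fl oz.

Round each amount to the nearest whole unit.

Scaling factor: 42/16 = 21/8 = 2.625.
maple syrup: 0.25 tsp × 21/8 × 5 mL/tsp ≈ 3 mL
chopped pecans: 1.5 oz × 21/8 × 28.35 g/oz ≈ 112 g
chopped walnuts: (2 tbsp + 2 tsp = 8/3 tbsp) × 21/8 ÷ 16 tbsp/cup × 117 g/cup ≈ 51 g

maple syrup: 3 mL; chopped pecans: 112 g; chopped walnuts: 51 g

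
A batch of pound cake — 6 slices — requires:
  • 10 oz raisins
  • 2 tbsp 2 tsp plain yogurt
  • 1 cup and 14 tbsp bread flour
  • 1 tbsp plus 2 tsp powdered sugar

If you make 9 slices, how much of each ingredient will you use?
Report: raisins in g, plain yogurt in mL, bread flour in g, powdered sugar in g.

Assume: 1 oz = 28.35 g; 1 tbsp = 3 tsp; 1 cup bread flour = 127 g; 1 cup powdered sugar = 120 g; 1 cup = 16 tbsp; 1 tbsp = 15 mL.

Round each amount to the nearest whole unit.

raisins: 425 g; plain yogurt: 60 mL; bread flour: 357 g; powdered sugar: 19 g

Scaling factor: 9/6 = 3/2 = 1.5.
raisins: 10 oz × 3/2 × 28.35 g/oz ≈ 425 g
plain yogurt: (2 tbsp + 2 tsp = 8/3 tbsp) × 3/2 × 15 mL/tbsp = 60 mL
bread flour: (1 cup + 14 tbsp = 1.875 cup) × 3/2 × 127 g/cup ≈ 357 g
powdered sugar: (1 tbsp + 2 tsp = 5/3 tbsp) × 3/2 ÷ 16 tbsp/cup × 120 g/cup ≈ 19 g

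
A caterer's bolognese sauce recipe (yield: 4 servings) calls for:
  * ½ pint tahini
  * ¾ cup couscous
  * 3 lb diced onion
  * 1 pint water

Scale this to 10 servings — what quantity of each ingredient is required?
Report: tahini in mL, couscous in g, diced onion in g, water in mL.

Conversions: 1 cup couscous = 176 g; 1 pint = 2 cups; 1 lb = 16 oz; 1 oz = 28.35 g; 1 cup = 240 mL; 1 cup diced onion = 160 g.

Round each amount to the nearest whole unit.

tahini: 600 mL; couscous: 330 g; diced onion: 3402 g; water: 1200 mL

Scaling factor: 10/4 = 5/2 = 2.5.
tahini: 0.5 pint × 5/2 × 2 cup/pint × 240 mL/cup = 600 mL
couscous: 0.75 cup × 5/2 × 176 g/cup = 330 g
diced onion: 3 lb × 5/2 × 16 oz/lb × 28.35 g/oz = 3402 g
water: 1 pint × 5/2 × 2 cup/pint × 240 mL/cup = 1200 mL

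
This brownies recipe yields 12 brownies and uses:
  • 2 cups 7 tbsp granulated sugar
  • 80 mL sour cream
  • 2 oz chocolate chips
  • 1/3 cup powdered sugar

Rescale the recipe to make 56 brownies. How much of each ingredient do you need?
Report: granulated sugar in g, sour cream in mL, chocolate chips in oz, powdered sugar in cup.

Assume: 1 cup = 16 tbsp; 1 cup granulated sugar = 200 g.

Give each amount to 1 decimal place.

granulated sugar: 2275.0 g; sour cream: 373.3 mL; chocolate chips: 9.3 oz; powdered sugar: 1.6 cup

Scaling factor: 56/12 = 14/3.
granulated sugar: (2 cup + 7 tbsp = 2.4375 cup) × 14/3 × 200 g/cup = 2275.0 g
sour cream: 80 mL × 14/3 ≈ 373.3 mL
chocolate chips: 2 oz × 14/3 ≈ 9.3 oz
powdered sugar: 1/3 cup × 14/3 ≈ 1.6 cup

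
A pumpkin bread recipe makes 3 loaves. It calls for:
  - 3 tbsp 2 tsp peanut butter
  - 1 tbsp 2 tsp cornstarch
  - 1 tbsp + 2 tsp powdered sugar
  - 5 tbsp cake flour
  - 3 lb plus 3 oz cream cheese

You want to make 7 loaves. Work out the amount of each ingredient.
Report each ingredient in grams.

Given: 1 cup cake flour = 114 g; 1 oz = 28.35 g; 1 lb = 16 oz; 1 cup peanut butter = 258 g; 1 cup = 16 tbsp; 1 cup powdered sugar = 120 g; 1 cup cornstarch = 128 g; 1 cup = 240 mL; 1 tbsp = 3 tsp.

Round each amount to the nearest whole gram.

peanut butter: 138 g; cornstarch: 31 g; powdered sugar: 29 g; cake flour: 83 g; cream cheese: 3374 g

Scaling factor: 7/3.
peanut butter: (3 tbsp + 2 tsp = 11/3 tbsp) × 7/3 ÷ 16 tbsp/cup × 258 g/cup ≈ 138 g
cornstarch: (1 tbsp + 2 tsp = 5/3 tbsp) × 7/3 ÷ 16 tbsp/cup × 128 g/cup ≈ 31 g
powdered sugar: (1 tbsp + 2 tsp = 5/3 tbsp) × 7/3 ÷ 16 tbsp/cup × 120 g/cup ≈ 29 g
cake flour: 5 tbsp × 7/3 ÷ 16 tbsp/cup × 114 g/cup ≈ 83 g
cream cheese: (3 lb + 3 oz = 3.1875 lb) × 7/3 × 16 oz/lb × 28.35 g/oz ≈ 3374 g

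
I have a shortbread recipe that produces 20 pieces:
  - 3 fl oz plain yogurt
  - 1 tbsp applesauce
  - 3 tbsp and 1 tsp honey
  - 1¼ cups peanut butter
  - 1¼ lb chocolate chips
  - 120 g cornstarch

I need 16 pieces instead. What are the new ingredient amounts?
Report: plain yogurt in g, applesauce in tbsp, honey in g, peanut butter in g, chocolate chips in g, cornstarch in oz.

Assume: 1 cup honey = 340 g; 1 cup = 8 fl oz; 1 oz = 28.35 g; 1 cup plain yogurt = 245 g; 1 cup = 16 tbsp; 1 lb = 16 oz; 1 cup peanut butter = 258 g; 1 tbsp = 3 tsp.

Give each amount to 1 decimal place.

Scaling factor: 16/20 = 4/5 = 0.8.
plain yogurt: 3 fl oz × 4/5 ÷ 8 fl oz/cup × 245 g/cup = 73.5 g
applesauce: 1 tbsp × 4/5 = 0.8 tbsp
honey: (3 tbsp + 1 tsp = 10/3 tbsp) × 4/5 ÷ 16 tbsp/cup × 340 g/cup ≈ 56.7 g
peanut butter: 1.25 cup × 4/5 × 258 g/cup = 258.0 g
chocolate chips: 1.25 lb × 4/5 × 16 oz/lb × 28.35 g/oz = 453.6 g
cornstarch: 120 g × 4/5 ÷ 28.35 g/oz ≈ 3.4 oz

plain yogurt: 73.5 g; applesauce: 0.8 tbsp; honey: 56.7 g; peanut butter: 258.0 g; chocolate chips: 453.6 g; cornstarch: 3.4 oz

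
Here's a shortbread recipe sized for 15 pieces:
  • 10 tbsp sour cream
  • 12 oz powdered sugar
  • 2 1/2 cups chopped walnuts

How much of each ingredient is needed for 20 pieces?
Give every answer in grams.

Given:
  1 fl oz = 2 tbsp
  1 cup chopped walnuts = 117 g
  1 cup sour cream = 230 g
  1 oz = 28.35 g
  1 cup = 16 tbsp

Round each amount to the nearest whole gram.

Scaling factor: 20/15 = 4/3.
sour cream: 10 tbsp × 4/3 ÷ 16 tbsp/cup × 230 g/cup ≈ 192 g
powdered sugar: 12 oz × 4/3 × 28.35 g/oz ≈ 454 g
chopped walnuts: 2.5 cup × 4/3 × 117 g/cup = 390 g

sour cream: 192 g; powdered sugar: 454 g; chopped walnuts: 390 g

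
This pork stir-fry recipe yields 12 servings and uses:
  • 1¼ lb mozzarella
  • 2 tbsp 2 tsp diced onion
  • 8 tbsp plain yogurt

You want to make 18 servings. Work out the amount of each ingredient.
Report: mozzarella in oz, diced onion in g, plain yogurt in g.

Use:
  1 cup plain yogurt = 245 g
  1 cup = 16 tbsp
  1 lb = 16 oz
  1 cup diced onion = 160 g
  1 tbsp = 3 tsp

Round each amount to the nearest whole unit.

Scaling factor: 18/12 = 3/2 = 1.5.
mozzarella: 1.25 lb × 3/2 × 16 oz/lb = 30 oz
diced onion: (2 tbsp + 2 tsp = 8/3 tbsp) × 3/2 ÷ 16 tbsp/cup × 160 g/cup = 40 g
plain yogurt: 8 tbsp × 3/2 ÷ 16 tbsp/cup × 245 g/cup ≈ 184 g

mozzarella: 30 oz; diced onion: 40 g; plain yogurt: 184 g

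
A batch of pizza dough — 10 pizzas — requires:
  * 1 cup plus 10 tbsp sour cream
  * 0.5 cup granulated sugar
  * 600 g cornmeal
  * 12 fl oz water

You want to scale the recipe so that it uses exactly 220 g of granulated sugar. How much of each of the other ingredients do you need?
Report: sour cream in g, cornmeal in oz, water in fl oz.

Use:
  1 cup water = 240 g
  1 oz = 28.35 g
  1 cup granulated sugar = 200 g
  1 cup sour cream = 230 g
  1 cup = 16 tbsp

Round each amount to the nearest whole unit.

sour cream: 822 g; cornmeal: 47 oz; water: 26 fl oz

The original recipe has 100 g of granulated sugar, so the scaling factor is 220 ÷ 100 = 11/5 = 2.2.
sour cream: (1 cup + 10 tbsp = 1.625 cup) × 11/5 × 230 g/cup ≈ 822 g
cornmeal: 600 g × 11/5 ÷ 28.35 g/oz ≈ 47 oz
water: 12 fl oz × 11/5 ≈ 26 fl oz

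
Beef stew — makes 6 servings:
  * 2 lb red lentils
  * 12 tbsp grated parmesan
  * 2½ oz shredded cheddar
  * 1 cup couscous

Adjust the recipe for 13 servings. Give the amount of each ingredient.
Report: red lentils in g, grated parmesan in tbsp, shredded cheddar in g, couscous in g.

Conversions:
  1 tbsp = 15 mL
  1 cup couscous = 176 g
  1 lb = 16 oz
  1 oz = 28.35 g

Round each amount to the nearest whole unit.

red lentils: 1966 g; grated parmesan: 26 tbsp; shredded cheddar: 154 g; couscous: 381 g

Scaling factor: 13/6.
red lentils: 2 lb × 13/6 × 16 oz/lb × 28.35 g/oz ≈ 1966 g
grated parmesan: 12 tbsp × 13/6 = 26 tbsp
shredded cheddar: 2.5 oz × 13/6 × 28.35 g/oz ≈ 154 g
couscous: 1 cup × 13/6 × 176 g/cup ≈ 381 g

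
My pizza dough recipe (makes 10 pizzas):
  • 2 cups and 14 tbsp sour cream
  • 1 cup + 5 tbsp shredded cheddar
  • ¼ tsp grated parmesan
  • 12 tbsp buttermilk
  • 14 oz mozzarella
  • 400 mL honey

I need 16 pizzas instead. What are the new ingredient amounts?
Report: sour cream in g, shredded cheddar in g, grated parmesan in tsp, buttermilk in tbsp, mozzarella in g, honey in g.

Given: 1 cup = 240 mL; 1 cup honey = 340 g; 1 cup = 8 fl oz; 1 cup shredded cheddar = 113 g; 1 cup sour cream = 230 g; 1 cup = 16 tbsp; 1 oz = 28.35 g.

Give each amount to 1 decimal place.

Scaling factor: 16/10 = 8/5 = 1.6.
sour cream: (2 cup + 14 tbsp = 2.875 cup) × 8/5 × 230 g/cup = 1058.0 g
shredded cheddar: (1 cup + 5 tbsp = 1.3125 cup) × 8/5 × 113 g/cup = 237.3 g
grated parmesan: 0.25 tsp × 8/5 = 0.4 tsp
buttermilk: 12 tbsp × 8/5 = 19.2 tbsp
mozzarella: 14 oz × 8/5 × 28.35 g/oz ≈ 635.0 g
honey: 400 mL × 8/5 ÷ 240 mL/cup × 340 g/cup ≈ 906.7 g

sour cream: 1058.0 g; shredded cheddar: 237.3 g; grated parmesan: 0.4 tsp; buttermilk: 19.2 tbsp; mozzarella: 635.0 g; honey: 906.7 g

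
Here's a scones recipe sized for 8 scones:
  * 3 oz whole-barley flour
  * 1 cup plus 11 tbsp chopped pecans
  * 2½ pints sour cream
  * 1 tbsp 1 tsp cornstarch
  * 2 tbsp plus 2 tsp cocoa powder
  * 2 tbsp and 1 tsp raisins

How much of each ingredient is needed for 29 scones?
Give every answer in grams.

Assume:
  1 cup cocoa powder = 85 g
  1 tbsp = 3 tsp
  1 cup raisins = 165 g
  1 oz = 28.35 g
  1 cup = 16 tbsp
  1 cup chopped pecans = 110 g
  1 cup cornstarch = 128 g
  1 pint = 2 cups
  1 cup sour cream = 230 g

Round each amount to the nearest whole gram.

whole-barley flour: 308 g; chopped pecans: 673 g; sour cream: 4169 g; cornstarch: 39 g; cocoa powder: 51 g; raisins: 87 g

Scaling factor: 29/8 = 3.625.
whole-barley flour: 3 oz × 29/8 × 28.35 g/oz ≈ 308 g
chopped pecans: (1 cup + 11 tbsp = 1.6875 cup) × 29/8 × 110 g/cup ≈ 673 g
sour cream: 2.5 pint × 29/8 × 2 cup/pint × 230 g/cup ≈ 4169 g
cornstarch: (1 tbsp + 1 tsp = 4/3 tbsp) × 29/8 ÷ 16 tbsp/cup × 128 g/cup ≈ 39 g
cocoa powder: (2 tbsp + 2 tsp = 8/3 tbsp) × 29/8 ÷ 16 tbsp/cup × 85 g/cup ≈ 51 g
raisins: (2 tbsp + 1 tsp = 7/3 tbsp) × 29/8 ÷ 16 tbsp/cup × 165 g/cup ≈ 87 g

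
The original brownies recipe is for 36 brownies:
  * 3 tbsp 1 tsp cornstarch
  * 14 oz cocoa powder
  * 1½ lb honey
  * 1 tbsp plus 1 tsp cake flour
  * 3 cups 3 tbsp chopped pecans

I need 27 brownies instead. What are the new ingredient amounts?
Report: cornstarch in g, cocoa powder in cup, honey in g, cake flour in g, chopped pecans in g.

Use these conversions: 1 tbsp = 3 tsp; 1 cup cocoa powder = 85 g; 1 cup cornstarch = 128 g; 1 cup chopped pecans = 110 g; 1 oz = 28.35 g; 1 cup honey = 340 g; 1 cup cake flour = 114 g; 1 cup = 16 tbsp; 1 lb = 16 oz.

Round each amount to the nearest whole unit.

cornstarch: 20 g; cocoa powder: 4 cup; honey: 510 g; cake flour: 7 g; chopped pecans: 263 g

Scaling factor: 27/36 = 3/4 = 0.75.
cornstarch: (3 tbsp + 1 tsp = 10/3 tbsp) × 3/4 ÷ 16 tbsp/cup × 128 g/cup = 20 g
cocoa powder: 14 oz × 3/4 × 28.35 g/oz ÷ 85 g/cup ≈ 4 cup
honey: 1.5 lb × 3/4 × 16 oz/lb × 28.35 g/oz ≈ 510 g
cake flour: (1 tbsp + 1 tsp = 4/3 tbsp) × 3/4 ÷ 16 tbsp/cup × 114 g/cup ≈ 7 g
chopped pecans: (3 cup + 3 tbsp = 3.1875 cup) × 3/4 × 110 g/cup ≈ 263 g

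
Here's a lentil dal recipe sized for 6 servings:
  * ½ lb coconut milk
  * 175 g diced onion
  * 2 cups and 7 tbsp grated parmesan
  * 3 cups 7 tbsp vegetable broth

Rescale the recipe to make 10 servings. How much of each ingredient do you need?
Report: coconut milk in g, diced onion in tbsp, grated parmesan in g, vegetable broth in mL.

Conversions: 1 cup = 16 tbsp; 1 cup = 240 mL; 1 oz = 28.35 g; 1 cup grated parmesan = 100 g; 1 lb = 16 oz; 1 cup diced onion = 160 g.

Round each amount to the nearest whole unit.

Scaling factor: 10/6 = 5/3.
coconut milk: 0.5 lb × 5/3 × 16 oz/lb × 28.35 g/oz = 378 g
diced onion: 175 g × 5/3 ÷ 160 g/cup × 16 tbsp/cup ≈ 29 tbsp
grated parmesan: (2 cup + 7 tbsp = 2.4375 cup) × 5/3 × 100 g/cup ≈ 406 g
vegetable broth: (3 cup + 7 tbsp = 3.4375 cup) × 5/3 × 240 mL/cup = 1375 mL

coconut milk: 378 g; diced onion: 29 tbsp; grated parmesan: 406 g; vegetable broth: 1375 mL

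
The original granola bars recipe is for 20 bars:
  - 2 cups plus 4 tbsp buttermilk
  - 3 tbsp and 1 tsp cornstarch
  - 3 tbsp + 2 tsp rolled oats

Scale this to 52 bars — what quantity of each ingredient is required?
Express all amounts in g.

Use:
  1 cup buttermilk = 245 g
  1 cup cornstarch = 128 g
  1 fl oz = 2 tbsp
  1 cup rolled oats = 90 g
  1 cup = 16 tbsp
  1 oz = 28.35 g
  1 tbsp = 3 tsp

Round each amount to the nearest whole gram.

buttermilk: 1433 g; cornstarch: 69 g; rolled oats: 54 g

Scaling factor: 52/20 = 13/5 = 2.6.
buttermilk: (2 cup + 4 tbsp = 2.25 cup) × 13/5 × 245 g/cup ≈ 1433 g
cornstarch: (3 tbsp + 1 tsp = 10/3 tbsp) × 13/5 ÷ 16 tbsp/cup × 128 g/cup ≈ 69 g
rolled oats: (3 tbsp + 2 tsp = 11/3 tbsp) × 13/5 ÷ 16 tbsp/cup × 90 g/cup ≈ 54 g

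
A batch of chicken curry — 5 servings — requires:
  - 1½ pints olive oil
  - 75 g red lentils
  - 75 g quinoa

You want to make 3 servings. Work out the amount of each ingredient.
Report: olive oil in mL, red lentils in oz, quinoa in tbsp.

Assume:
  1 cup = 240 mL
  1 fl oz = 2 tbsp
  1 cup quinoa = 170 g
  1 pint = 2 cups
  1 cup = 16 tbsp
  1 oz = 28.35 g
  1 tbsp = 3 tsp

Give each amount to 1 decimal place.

olive oil: 432.0 mL; red lentils: 1.6 oz; quinoa: 4.2 tbsp

Scaling factor: 3/5 = 0.6.
olive oil: 1.5 pint × 3/5 × 2 cup/pint × 240 mL/cup = 432.0 mL
red lentils: 75 g × 3/5 ÷ 28.35 g/oz ≈ 1.6 oz
quinoa: 75 g × 3/5 ÷ 170 g/cup × 16 tbsp/cup ≈ 4.2 tbsp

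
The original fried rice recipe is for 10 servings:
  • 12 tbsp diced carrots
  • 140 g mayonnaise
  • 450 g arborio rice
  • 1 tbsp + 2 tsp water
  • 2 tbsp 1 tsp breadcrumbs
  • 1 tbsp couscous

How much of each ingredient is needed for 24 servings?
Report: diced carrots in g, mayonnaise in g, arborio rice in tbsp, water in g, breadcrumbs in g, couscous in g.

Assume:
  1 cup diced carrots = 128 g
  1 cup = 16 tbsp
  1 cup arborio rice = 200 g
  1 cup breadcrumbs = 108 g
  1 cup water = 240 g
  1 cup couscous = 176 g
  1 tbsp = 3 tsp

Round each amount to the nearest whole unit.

Scaling factor: 24/10 = 12/5 = 2.4.
diced carrots: 12 tbsp × 12/5 ÷ 16 tbsp/cup × 128 g/cup ≈ 230 g
mayonnaise: 140 g × 12/5 = 336 g
arborio rice: 450 g × 12/5 ÷ 200 g/cup × 16 tbsp/cup ≈ 86 tbsp
water: (1 tbsp + 2 tsp = 5/3 tbsp) × 12/5 ÷ 16 tbsp/cup × 240 g/cup = 60 g
breadcrumbs: (2 tbsp + 1 tsp = 7/3 tbsp) × 12/5 ÷ 16 tbsp/cup × 108 g/cup ≈ 38 g
couscous: 1 tbsp × 12/5 ÷ 16 tbsp/cup × 176 g/cup ≈ 26 g

diced carrots: 230 g; mayonnaise: 336 g; arborio rice: 86 tbsp; water: 60 g; breadcrumbs: 38 g; couscous: 26 g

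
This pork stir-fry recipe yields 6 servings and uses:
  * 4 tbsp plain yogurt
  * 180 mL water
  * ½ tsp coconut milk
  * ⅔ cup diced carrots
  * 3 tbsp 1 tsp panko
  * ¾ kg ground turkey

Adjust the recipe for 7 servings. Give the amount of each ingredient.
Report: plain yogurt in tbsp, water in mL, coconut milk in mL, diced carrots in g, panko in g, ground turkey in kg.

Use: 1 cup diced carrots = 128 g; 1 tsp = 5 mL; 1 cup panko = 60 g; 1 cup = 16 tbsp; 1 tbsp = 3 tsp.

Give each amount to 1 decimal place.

Scaling factor: 7/6.
plain yogurt: 4 tbsp × 7/6 ≈ 4.7 tbsp
water: 180 mL × 7/6 = 210.0 mL
coconut milk: 0.5 tsp × 7/6 × 5 mL/tsp ≈ 2.9 mL
diced carrots: 2/3 cup × 7/6 × 128 g/cup ≈ 99.6 g
panko: (3 tbsp + 1 tsp = 10/3 tbsp) × 7/6 ÷ 16 tbsp/cup × 60 g/cup ≈ 14.6 g
ground turkey: 0.75 kg × 7/6 ≈ 0.9 kg

plain yogurt: 4.7 tbsp; water: 210.0 mL; coconut milk: 2.9 mL; diced carrots: 99.6 g; panko: 14.6 g; ground turkey: 0.9 kg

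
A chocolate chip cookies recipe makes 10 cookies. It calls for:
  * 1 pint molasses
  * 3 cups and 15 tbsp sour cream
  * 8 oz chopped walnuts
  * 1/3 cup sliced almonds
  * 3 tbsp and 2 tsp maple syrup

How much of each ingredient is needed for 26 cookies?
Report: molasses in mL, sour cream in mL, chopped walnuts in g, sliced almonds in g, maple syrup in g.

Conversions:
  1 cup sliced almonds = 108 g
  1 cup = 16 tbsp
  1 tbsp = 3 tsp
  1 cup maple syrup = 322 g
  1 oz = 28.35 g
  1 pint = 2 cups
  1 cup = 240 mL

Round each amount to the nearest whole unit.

Scaling factor: 26/10 = 13/5 = 2.6.
molasses: 1 pint × 13/5 × 2 cup/pint × 240 mL/cup = 1248 mL
sour cream: (3 cup + 15 tbsp = 3.9375 cup) × 13/5 × 240 mL/cup = 2457 mL
chopped walnuts: 8 oz × 13/5 × 28.35 g/oz ≈ 590 g
sliced almonds: 1/3 cup × 13/5 × 108 g/cup ≈ 94 g
maple syrup: (3 tbsp + 2 tsp = 11/3 tbsp) × 13/5 ÷ 16 tbsp/cup × 322 g/cup ≈ 192 g

molasses: 1248 mL; sour cream: 2457 mL; chopped walnuts: 590 g; sliced almonds: 94 g; maple syrup: 192 g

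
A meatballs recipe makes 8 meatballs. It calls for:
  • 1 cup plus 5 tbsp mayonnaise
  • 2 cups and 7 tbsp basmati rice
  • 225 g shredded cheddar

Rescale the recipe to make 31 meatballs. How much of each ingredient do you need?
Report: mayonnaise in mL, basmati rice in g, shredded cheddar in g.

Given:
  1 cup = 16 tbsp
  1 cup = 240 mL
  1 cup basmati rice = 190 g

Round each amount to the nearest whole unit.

mayonnaise: 1221 mL; basmati rice: 1795 g; shredded cheddar: 872 g

Scaling factor: 31/8 = 3.875.
mayonnaise: (1 cup + 5 tbsp = 1.3125 cup) × 31/8 × 240 mL/cup ≈ 1221 mL
basmati rice: (2 cup + 7 tbsp = 2.4375 cup) × 31/8 × 190 g/cup ≈ 1795 g
shredded cheddar: 225 g × 31/8 ≈ 872 g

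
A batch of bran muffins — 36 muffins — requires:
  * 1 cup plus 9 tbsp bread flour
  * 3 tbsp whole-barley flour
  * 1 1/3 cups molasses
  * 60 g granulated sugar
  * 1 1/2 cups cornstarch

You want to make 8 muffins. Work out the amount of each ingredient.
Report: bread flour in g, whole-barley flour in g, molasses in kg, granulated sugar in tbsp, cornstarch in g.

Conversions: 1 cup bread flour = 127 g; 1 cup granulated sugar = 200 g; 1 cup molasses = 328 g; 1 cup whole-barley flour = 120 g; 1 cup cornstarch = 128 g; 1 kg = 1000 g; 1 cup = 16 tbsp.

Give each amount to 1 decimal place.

Scaling factor: 8/36 = 2/9.
bread flour: (1 cup + 9 tbsp = 1.5625 cup) × 2/9 × 127 g/cup ≈ 44.1 g
whole-barley flour: 3 tbsp × 2/9 ÷ 16 tbsp/cup × 120 g/cup = 5.0 g
molasses: 4/3 cup × 2/9 × 328 g/cup ÷ 1000 g/kg ≈ 0.1 kg
granulated sugar: 60 g × 2/9 ÷ 200 g/cup × 16 tbsp/cup ≈ 1.1 tbsp
cornstarch: 1.5 cup × 2/9 × 128 g/cup ≈ 42.7 g

bread flour: 44.1 g; whole-barley flour: 5.0 g; molasses: 0.1 kg; granulated sugar: 1.1 tbsp; cornstarch: 42.7 g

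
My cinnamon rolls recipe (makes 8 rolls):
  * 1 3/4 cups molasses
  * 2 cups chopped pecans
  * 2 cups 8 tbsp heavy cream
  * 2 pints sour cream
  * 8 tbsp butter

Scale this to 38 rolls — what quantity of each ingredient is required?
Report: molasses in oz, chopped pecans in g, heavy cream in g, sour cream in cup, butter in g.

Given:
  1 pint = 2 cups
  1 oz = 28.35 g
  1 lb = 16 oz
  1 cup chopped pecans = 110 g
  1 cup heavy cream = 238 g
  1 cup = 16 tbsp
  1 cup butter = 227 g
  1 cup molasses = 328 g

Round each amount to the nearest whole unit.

Scaling factor: 38/8 = 19/4 = 4.75.
molasses: 1.75 cup × 19/4 × 328 g/cup ÷ 28.35 g/oz ≈ 96 oz
chopped pecans: 2 cup × 19/4 × 110 g/cup = 1045 g
heavy cream: (2 cup + 8 tbsp = 2.5 cup) × 19/4 × 238 g/cup ≈ 2826 g
sour cream: 2 pint × 19/4 × 2 cup/pint = 19 cup
butter: 8 tbsp × 19/4 ÷ 16 tbsp/cup × 227 g/cup ≈ 539 g

molasses: 96 oz; chopped pecans: 1045 g; heavy cream: 2826 g; sour cream: 19 cup; butter: 539 g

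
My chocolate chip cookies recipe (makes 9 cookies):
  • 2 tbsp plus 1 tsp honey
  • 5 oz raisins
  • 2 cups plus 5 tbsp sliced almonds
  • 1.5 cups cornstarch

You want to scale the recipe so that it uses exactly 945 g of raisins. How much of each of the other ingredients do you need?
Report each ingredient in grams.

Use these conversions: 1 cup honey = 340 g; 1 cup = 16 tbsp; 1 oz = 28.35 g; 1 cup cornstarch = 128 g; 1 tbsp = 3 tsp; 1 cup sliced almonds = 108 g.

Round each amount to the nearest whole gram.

The original recipe has 141.75 g of raisins, so the scaling factor is 945 ÷ 141.75 = 20/3.
honey: (2 tbsp + 1 tsp = 7/3 tbsp) × 20/3 ÷ 16 tbsp/cup × 340 g/cup ≈ 331 g
sliced almonds: (2 cup + 5 tbsp = 2.3125 cup) × 20/3 × 108 g/cup = 1665 g
cornstarch: 1.5 cup × 20/3 × 128 g/cup = 1280 g

honey: 331 g; sliced almonds: 1665 g; cornstarch: 1280 g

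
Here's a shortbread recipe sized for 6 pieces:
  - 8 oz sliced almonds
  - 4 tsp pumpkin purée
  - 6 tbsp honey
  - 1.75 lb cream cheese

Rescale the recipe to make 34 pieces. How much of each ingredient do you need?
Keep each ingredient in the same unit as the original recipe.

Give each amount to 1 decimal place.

sliced almonds: 45.3 oz; pumpkin purée: 22.7 tsp; honey: 34.0 tbsp; cream cheese: 9.9 lb

Scaling factor: 34/6 = 17/3.
sliced almonds: 8 oz × 17/3 ≈ 45.3 oz
pumpkin purée: 4 tsp × 17/3 ≈ 22.7 tsp
honey: 6 tbsp × 17/3 = 34.0 tbsp
cream cheese: 1.75 lb × 17/3 ≈ 9.9 lb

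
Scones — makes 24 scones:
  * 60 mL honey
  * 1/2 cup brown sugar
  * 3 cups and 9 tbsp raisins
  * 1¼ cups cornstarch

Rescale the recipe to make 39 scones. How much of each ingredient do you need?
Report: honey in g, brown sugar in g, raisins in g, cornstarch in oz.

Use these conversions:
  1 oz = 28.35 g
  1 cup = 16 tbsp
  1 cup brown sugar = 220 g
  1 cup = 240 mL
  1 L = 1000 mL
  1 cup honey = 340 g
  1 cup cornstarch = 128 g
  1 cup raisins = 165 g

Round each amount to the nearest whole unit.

Scaling factor: 39/24 = 13/8 = 1.625.
honey: 60 mL × 13/8 ÷ 240 mL/cup × 340 g/cup ≈ 138 g
brown sugar: 0.5 cup × 13/8 × 220 g/cup ≈ 179 g
raisins: (3 cup + 9 tbsp = 3.5625 cup) × 13/8 × 165 g/cup ≈ 955 g
cornstarch: 1.25 cup × 13/8 × 128 g/cup ÷ 28.35 g/oz ≈ 9 oz

honey: 138 g; brown sugar: 179 g; raisins: 955 g; cornstarch: 9 oz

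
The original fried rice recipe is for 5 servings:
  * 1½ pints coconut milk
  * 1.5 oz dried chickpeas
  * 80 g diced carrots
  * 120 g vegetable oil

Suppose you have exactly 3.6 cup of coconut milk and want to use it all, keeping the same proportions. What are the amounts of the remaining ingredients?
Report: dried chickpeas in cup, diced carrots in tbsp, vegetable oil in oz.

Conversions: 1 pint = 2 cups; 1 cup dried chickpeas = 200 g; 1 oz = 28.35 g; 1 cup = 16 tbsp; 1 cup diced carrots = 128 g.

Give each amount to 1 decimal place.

The original recipe has 3 cup of coconut milk, so the scaling factor is 3.6 ÷ 3 = 6/5 = 1.2.
dried chickpeas: 1.5 oz × 6/5 × 28.35 g/oz ÷ 200 g/cup ≈ 0.3 cup
diced carrots: 80 g × 6/5 ÷ 128 g/cup × 16 tbsp/cup = 12.0 tbsp
vegetable oil: 120 g × 6/5 ÷ 28.35 g/oz ≈ 5.1 oz

dried chickpeas: 0.3 cup; diced carrots: 12.0 tbsp; vegetable oil: 5.1 oz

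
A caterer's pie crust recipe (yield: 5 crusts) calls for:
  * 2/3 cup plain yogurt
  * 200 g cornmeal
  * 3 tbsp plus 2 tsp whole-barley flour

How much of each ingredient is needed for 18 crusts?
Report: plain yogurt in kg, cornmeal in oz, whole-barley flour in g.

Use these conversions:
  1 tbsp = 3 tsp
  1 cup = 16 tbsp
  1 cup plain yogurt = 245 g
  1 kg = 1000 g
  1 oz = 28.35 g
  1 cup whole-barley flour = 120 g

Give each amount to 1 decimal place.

plain yogurt: 0.6 kg; cornmeal: 25.4 oz; whole-barley flour: 99.0 g

Scaling factor: 18/5 = 3.6.
plain yogurt: 2/3 cup × 18/5 × 245 g/cup ÷ 1000 g/kg ≈ 0.6 kg
cornmeal: 200 g × 18/5 ÷ 28.35 g/oz ≈ 25.4 oz
whole-barley flour: (3 tbsp + 2 tsp = 11/3 tbsp) × 18/5 ÷ 16 tbsp/cup × 120 g/cup = 99.0 g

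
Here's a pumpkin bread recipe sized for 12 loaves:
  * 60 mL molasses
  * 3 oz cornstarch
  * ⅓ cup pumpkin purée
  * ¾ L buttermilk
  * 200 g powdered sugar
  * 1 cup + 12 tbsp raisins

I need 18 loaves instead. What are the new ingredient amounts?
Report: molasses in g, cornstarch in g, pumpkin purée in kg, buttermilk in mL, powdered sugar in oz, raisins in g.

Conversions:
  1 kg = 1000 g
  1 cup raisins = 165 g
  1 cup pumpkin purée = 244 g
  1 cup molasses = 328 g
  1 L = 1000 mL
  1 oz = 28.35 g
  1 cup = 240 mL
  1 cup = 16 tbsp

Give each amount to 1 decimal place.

molasses: 123.0 g; cornstarch: 127.6 g; pumpkin purée: 0.1 kg; buttermilk: 1125.0 mL; powdered sugar: 10.6 oz; raisins: 433.1 g

Scaling factor: 18/12 = 3/2 = 1.5.
molasses: 60 mL × 3/2 ÷ 240 mL/cup × 328 g/cup = 123.0 g
cornstarch: 3 oz × 3/2 × 28.35 g/oz ≈ 127.6 g
pumpkin purée: 1/3 cup × 3/2 × 244 g/cup ÷ 1000 g/kg ≈ 0.1 kg
buttermilk: 0.75 L × 3/2 × 1000 mL/L = 1125.0 mL
powdered sugar: 200 g × 3/2 ÷ 28.35 g/oz ≈ 10.6 oz
raisins: (1 cup + 12 tbsp = 1.75 cup) × 3/2 × 165 g/cup ≈ 433.1 g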